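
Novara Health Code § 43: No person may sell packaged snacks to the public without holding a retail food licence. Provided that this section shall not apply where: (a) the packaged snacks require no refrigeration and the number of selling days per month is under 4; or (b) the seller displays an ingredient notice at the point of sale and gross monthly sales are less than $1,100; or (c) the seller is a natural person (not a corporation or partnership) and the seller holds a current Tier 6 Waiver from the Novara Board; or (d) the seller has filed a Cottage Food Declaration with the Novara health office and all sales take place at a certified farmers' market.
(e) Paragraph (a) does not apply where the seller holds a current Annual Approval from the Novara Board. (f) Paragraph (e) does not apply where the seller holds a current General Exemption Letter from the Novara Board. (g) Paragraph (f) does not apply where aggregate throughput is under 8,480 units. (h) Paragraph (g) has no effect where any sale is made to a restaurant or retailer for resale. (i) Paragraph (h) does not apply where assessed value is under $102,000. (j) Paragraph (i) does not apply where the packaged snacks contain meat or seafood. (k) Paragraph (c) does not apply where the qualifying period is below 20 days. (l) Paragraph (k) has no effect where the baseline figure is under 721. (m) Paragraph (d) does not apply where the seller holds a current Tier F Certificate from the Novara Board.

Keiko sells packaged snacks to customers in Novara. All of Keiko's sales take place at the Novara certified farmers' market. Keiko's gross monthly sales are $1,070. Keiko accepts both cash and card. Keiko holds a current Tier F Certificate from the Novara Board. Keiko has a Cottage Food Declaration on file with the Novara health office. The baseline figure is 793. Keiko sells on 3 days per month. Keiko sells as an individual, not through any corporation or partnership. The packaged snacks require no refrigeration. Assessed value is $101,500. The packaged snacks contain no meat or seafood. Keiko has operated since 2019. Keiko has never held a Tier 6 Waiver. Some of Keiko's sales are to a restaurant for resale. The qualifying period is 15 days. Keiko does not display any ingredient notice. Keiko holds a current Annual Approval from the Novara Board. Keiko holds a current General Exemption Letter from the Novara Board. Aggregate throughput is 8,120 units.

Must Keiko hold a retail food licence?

All of (a)'s requirements are met (the packaged snacks are shelf-stable; the number of selling days per month is 3, under the 4 limit). However, paragraphs (e)–(j) must be considered: (e) operates against (a): a current Annual Approval is held. (f) would limit (e) — a current General Exemption Letter is held — but (g) sets (f) aside: (g) applies — aggregate throughput is 8,120 units, under the 8,480 units limit. (h) applies (some sales are to a restaurant for resale), but yields to (i): (i) operates against (h): assessed value is $101,500, under the $102,000 limit. (j) is not engaged (the packaged snacks contain no meat or seafood), so (i) stands. Exception (a) does not apply.
Exception (b) requires that the seller displays an ingredient notice at the point of sale; but no ingredient notice is displayed, so (b) is unavailable.
Exception (c) does not apply: no current Tier 6 Waiver is held.
Exception (d) is satisfied on its face — a Cottage Food Declaration is on file; all sales are at a certified farmers' market. But applying paragraph (m): (m) operates against (d): a current Tier F Certificate is held. Exception (d) does not apply.
Every exception is unavailable, so the rule governs.

Yes — Keiko must hold a retail food licence.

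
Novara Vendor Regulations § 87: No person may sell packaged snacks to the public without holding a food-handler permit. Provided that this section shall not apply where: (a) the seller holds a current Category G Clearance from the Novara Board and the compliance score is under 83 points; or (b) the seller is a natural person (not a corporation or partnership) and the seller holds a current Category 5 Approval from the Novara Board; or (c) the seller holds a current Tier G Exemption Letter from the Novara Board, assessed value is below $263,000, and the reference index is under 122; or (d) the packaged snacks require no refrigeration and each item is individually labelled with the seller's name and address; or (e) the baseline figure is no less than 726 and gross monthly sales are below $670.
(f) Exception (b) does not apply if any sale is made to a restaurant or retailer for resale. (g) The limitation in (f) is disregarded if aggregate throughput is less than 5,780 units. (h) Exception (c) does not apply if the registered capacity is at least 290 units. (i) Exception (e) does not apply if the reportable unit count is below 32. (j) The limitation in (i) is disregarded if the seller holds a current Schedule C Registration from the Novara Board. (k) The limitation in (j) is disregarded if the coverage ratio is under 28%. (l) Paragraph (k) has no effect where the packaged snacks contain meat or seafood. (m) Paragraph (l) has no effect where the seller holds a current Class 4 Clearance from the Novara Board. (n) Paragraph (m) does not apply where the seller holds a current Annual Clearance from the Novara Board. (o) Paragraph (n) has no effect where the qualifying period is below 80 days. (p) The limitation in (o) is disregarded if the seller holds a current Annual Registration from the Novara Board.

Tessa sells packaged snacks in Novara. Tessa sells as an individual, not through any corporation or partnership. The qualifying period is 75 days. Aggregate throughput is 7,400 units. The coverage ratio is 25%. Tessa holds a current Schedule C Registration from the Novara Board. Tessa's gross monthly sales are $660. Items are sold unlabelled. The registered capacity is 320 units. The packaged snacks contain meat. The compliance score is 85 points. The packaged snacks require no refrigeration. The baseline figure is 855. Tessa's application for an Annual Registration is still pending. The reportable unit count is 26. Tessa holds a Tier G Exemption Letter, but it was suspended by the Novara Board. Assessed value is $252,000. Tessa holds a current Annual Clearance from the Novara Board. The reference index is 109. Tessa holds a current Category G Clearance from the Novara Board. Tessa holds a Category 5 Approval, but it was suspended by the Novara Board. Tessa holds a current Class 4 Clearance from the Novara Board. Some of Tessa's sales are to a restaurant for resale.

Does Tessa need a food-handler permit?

Yes — Tessa must hold a food-handler permit.

Exception (a) requires that the compliance score is under 83 points; but the compliance score is 85 points, not under 83 points, so (a) is unavailable.
Exception (b) requires that the seller holds a current Category 5 Approval from the Novara Board; but no current Category 5 Approval is held, so (b) is unavailable.
Exception (c) fails — no current Tier G Exemption Letter is held.
Exception (d) requires that each item is individually labelled with the seller's name and address; but items are sold unlabelled, so (d) is unavailable.
Exception (e): the baseline figure is 855, meeting the 726 threshold; gross monthly sales are $660, below the $670 limit — every condition holds. However, paragraphs (i)–(p) must be considered: (i) is engaged — the reportable unit count is 26, below the 32 limit. (j) would limit (i) — a current Schedule C Registration is held — but (k) sets (j) aside: (k) operates against (j): the coverage ratio is 25%, under the 28% limit. (l) operates (the packaged snacks contain meat), but is displaced by (m): (m) applies — a current Class 4 Clearance is held. (n) would limit (m) — a current Annual Clearance is held — but (o) sets (n) aside: (o) operates against (n): the qualifying period is 75 days, below the 80 days limit. (p), which would lift (o), is not engaged — there is no Annual Registration in force. Exception (e) does not apply.
None of the exceptions is available; § 87 applies in full.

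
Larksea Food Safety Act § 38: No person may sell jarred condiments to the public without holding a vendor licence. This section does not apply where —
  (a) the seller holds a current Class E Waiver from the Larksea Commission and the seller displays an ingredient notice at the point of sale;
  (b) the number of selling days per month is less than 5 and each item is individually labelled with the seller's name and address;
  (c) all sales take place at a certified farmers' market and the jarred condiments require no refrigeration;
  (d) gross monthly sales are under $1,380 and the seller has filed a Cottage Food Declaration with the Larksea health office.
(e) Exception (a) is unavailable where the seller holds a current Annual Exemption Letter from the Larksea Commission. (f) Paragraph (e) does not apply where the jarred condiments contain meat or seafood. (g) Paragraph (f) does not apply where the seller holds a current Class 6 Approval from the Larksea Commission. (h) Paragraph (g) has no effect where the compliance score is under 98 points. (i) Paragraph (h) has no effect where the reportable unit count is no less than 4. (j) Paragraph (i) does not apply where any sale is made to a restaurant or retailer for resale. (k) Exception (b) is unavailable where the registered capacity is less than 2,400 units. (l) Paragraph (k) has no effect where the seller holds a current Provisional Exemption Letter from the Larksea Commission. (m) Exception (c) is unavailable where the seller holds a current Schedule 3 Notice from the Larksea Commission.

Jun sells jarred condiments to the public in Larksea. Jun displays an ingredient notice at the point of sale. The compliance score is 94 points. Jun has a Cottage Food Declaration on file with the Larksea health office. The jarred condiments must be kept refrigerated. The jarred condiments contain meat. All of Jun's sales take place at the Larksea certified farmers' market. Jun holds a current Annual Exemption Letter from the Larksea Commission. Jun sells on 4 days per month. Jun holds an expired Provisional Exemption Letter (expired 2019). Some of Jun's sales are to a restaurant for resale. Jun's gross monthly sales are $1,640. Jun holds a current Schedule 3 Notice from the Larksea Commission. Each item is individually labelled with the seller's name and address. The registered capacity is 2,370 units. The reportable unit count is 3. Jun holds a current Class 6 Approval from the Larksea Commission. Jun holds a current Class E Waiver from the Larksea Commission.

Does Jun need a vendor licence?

Exception (a): a current Class E Waiver is held; an ingredient notice is displayed — every condition holds. Applying paragraphs (e)–(j): (e) would limit (a) — a current Annual Exemption Letter is held — but (f) sets (e) aside: (f) operates against (e): the jarred condiments contain meat. (g) would limit (f) — a current Class 6 Approval is held — but (h) sets (g) aside: (h) is engaged — the compliance score is 94 points, under the 98 points limit. (i) does not operate here (the reportable unit count is 3, short of 4), so (h) stands. Exception (a) stands.
Exception (b): the number of selling days per month is 4, less than the 5 limit; items are individually labelled — every condition holds. However, paragraphs (k)–(l) must be considered: (k) operates against (b): the registered capacity is 2,370 units, less than the 2,400 units limit. (l), which would lift (k), does not operate here — there is no Provisional Exemption Letter in force. So (b) is unavailable.
Exception (c) requires that the jarred condiments require no refrigeration; but the jarred condiments require refrigeration, so (c) is unavailable.
Exception (d) requires that gross monthly sales are under $1,380; but gross monthly sales are $1,640, not under $1,380, so (d) is unavailable.

No — exception (a) applies; Jun is not required to hold a vendor licence.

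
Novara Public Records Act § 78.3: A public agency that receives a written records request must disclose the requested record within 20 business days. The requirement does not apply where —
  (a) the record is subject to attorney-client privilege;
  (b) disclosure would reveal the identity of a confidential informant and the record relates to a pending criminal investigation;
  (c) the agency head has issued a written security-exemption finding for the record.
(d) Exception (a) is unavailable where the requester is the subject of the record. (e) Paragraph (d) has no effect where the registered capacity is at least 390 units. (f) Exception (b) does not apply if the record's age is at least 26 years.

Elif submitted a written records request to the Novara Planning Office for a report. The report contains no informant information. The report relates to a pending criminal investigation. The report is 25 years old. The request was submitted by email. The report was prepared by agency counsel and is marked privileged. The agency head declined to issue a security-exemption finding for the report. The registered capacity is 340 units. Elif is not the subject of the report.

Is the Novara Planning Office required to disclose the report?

No — exception (a) applies; the Novara Planning Office is not required to disclose the report.

Exception (a)'s conditions are all satisfied: the report is privileged. Under paragraphs (d)–(e): (d) is not triggered — Elif is not the subject of the report. (a) remains available.
Exception (b) fails — the report contains no informant information.
Exception (c) requires that the agency head has issued a written security-exemption finding for the record; but the agency head declined to issue a security-exemption finding, so (c) is unavailable.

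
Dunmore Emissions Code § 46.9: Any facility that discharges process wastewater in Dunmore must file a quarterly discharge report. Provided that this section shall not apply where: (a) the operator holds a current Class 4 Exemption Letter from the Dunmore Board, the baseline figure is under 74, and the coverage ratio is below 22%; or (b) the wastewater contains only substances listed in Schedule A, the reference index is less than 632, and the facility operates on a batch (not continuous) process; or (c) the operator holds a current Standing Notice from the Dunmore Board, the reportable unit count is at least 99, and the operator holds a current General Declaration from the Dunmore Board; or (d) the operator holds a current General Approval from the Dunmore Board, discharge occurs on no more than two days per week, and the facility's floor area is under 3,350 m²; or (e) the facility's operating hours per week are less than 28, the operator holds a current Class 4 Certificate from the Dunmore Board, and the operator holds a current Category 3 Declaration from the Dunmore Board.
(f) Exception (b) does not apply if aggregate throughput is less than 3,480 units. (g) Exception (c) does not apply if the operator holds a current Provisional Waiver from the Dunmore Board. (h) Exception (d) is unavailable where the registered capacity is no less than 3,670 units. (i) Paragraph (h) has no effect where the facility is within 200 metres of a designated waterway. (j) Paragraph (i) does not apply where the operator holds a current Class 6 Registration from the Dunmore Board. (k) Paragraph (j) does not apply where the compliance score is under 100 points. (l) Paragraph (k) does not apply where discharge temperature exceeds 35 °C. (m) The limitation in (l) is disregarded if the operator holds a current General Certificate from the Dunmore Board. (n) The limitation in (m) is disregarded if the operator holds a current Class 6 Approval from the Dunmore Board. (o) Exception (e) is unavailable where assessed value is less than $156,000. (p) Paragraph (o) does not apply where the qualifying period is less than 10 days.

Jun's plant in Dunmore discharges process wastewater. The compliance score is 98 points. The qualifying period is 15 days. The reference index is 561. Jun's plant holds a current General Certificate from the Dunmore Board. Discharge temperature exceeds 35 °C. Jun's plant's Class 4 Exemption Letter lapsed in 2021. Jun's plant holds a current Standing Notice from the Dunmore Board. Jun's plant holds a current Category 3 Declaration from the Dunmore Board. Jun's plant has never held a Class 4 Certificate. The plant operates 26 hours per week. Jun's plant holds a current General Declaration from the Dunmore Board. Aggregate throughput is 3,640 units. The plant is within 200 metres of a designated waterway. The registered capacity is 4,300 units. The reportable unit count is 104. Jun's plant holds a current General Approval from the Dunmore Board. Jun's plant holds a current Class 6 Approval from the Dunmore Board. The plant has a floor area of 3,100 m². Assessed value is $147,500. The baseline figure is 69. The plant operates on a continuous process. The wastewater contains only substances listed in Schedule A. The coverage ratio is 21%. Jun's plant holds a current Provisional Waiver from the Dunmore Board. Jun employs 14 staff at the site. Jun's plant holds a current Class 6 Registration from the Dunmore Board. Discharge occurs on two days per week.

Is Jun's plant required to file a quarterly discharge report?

Yes — Jun's plant must file a quarterly discharge report.

Exception (a) fails — the Class 4 Exemption Letter is not current.
Exception (b) requires that the facility operates on a batch (not continuous) process; but the facility operates on a continuous process, so (b) is unavailable.
Exception (c)'s conditions are all satisfied: a current Standing Notice is held; the reportable unit count is 104, meeting the 99 threshold; a current General Declaration is held. However, paragraph (g) must be considered: (g) operates — a current Provisional Waiver is held. Exception (c) does not apply.
All of (d)'s requirements are met (a current General Approval is held; discharge occurs on no more than two days per week; the facility's floor area is 3,100 m², under the 3,350 m² limit). But applying paragraphs (h)–(n): (h) is engaged — the registered capacity is 4,300 units, meeting the 3,670 units threshold. (i) is engaged (the plant is within 200 m of a designated waterway), but is overridden by (j): (j) operates — a current Class 6 Registration is held. (k) would limit (j) — the compliance score is 98 points, under the 100 points limit — but (l) sets (k) aside: (l) operates against (k): discharge temperature exceeds 35 °C. (m) is triggered (a current General Certificate is held), but is overridden by (n): (n) operates against (m): a current Class 6 Approval is held. Exception (d) does not apply.
Exception (e) requires that the operator holds a current Class 4 Certificate from the Dunmore Board; but there is no Class 4 Certificate in force, so (e) is unavailable.
No exception is made out. Jun's plant falls within the general rule.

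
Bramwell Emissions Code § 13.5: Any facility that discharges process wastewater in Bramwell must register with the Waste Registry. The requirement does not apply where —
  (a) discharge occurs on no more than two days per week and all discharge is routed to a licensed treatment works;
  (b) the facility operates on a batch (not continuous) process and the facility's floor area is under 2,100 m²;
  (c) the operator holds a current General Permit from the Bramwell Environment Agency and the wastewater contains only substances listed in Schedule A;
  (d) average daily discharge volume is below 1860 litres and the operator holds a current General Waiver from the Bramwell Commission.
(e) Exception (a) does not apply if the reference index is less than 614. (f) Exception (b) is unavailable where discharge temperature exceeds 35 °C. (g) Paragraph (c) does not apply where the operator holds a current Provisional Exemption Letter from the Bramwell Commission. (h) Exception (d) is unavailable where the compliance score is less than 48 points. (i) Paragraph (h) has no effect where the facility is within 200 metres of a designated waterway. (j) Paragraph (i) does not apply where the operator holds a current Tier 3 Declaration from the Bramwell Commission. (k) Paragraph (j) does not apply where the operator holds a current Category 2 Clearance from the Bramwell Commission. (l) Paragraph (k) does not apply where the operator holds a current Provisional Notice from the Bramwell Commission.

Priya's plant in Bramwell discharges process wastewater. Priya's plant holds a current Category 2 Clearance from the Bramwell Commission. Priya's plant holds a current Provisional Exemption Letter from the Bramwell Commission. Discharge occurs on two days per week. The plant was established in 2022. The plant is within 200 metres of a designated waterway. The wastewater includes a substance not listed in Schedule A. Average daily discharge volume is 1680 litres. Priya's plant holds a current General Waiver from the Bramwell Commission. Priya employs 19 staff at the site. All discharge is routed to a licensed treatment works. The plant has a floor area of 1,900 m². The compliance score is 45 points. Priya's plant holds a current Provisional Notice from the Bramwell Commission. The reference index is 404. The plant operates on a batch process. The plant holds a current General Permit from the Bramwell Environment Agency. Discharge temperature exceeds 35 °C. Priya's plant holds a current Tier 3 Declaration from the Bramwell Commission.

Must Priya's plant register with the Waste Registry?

Yes — Priya's plant must register with the Waste Registry.

Exception (a)'s conditions are all satisfied: discharge occurs on no more than two days per week; discharge is routed to a licensed treatment works. Turning to paragraph (e): (e) operates against (a): the reference index is 404, less than the 614 limit. (a) is therefore removed.
Exception (b): the facility operates on a batch process; the facility's floor area is 1,900 m², under the 2,100 m² limit — every condition holds. However, paragraph (f) must be considered: (f) operates against (b): discharge temperature exceeds 35 °C. So (b) is unavailable.
Exception (c) requires that the wastewater contains only substances listed in Schedule A; but the wastewater includes a non-Schedule-A substance, so (c) is unavailable.
Exception (d)'s conditions are all satisfied: average daily discharge volume is 1680 litres, below the 1860 litres limit; a current General Waiver is held. However, paragraphs (h)–(l) must be considered: (h) is triggered — the compliance score is 45 points, less than the 48 points limit. (i) is engaged (the plant is within 200 m of a designated waterway), but is overridden by (j): (j) operates against (i): a current Tier 3 Declaration is held. (k) would limit (j) — a current Category 2 Clearance is held — but (l) sets (k) aside: (l) operates against (k): a current Provisional Notice is held. So (d) is unavailable.
No exception is made out. Priya's plant falls within the general rule.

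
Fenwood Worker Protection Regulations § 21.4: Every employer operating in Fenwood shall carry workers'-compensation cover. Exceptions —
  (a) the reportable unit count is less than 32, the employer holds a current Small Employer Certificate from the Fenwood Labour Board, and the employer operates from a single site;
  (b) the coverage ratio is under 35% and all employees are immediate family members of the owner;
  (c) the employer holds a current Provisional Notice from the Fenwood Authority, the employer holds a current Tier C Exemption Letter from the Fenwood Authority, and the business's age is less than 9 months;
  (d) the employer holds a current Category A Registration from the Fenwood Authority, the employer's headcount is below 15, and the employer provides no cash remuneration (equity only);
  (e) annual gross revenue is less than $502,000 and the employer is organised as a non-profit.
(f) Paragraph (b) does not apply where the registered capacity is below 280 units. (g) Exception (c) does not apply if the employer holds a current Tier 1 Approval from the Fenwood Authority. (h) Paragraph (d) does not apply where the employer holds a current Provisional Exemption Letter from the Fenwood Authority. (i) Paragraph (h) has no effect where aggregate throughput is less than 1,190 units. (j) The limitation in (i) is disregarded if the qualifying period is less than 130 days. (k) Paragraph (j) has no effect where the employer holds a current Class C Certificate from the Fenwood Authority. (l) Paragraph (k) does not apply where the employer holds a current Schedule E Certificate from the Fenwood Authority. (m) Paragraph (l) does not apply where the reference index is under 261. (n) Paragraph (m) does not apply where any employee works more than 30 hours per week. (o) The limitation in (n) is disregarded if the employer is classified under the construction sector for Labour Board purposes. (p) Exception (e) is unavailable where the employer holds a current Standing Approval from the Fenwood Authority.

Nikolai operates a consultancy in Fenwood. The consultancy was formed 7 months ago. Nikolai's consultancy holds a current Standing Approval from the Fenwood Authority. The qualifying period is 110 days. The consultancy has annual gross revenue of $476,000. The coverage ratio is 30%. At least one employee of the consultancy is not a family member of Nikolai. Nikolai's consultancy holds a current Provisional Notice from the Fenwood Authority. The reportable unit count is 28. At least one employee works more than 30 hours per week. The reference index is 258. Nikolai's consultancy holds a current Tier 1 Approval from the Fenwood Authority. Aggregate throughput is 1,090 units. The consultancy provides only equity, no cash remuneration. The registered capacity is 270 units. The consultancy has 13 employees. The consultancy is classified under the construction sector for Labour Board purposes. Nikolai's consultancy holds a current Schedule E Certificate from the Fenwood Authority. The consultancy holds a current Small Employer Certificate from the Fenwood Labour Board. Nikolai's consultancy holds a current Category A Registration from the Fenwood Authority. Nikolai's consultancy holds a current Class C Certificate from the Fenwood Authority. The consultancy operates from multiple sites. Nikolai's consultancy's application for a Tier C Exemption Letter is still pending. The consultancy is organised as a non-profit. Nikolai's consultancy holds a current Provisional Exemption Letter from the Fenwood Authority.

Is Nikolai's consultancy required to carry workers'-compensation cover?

No — exception (d) applies; Nikolai's consultancy is not required to carry workers'-compensation cover.

Exception (a) requires that the employer operates from a single site; but the employer operates from multiple sites, so (a) is unavailable.
Exception (b) does not apply: at least one employee is not a family member.
Exception (c) does not apply: the Tier C Exemption Letter is not current.
Exception (d): a current Category A Registration is held; the employer's headcount is 13, below the 15 limit; remuneration is equity-only — every condition holds. As to paragraphs (h)–(o): (h) applies (a current Provisional Exemption Letter is held), but is itself disapplied by (i): (i) operates against (h): aggregate throughput is 1,090 units, less than the 1,190 units limit. (j) is engaged (the qualifying period is 110 days, less than the 130 days limit), but is overridden by (k): (k) operates against (j): a current Class C Certificate is held. (l) would limit (k) — a current Schedule E Certificate is held — but (m) sets (l) aside: (m) operates against (l): the reference index is 258, under the 261 limit. (n) applies (at least one employee exceeds 30 hours/week), but yields to (o): (o) operates against (n): the consultancy is classified under the construction sector. So (d) applies.
All of (e)'s requirements are met (annual gross revenue is $476,000, less than the $502,000 limit; the employer is a non-profit). However, paragraph (p) must be considered: (p) operates — a current Standing Approval is held. Exception (e) does not apply.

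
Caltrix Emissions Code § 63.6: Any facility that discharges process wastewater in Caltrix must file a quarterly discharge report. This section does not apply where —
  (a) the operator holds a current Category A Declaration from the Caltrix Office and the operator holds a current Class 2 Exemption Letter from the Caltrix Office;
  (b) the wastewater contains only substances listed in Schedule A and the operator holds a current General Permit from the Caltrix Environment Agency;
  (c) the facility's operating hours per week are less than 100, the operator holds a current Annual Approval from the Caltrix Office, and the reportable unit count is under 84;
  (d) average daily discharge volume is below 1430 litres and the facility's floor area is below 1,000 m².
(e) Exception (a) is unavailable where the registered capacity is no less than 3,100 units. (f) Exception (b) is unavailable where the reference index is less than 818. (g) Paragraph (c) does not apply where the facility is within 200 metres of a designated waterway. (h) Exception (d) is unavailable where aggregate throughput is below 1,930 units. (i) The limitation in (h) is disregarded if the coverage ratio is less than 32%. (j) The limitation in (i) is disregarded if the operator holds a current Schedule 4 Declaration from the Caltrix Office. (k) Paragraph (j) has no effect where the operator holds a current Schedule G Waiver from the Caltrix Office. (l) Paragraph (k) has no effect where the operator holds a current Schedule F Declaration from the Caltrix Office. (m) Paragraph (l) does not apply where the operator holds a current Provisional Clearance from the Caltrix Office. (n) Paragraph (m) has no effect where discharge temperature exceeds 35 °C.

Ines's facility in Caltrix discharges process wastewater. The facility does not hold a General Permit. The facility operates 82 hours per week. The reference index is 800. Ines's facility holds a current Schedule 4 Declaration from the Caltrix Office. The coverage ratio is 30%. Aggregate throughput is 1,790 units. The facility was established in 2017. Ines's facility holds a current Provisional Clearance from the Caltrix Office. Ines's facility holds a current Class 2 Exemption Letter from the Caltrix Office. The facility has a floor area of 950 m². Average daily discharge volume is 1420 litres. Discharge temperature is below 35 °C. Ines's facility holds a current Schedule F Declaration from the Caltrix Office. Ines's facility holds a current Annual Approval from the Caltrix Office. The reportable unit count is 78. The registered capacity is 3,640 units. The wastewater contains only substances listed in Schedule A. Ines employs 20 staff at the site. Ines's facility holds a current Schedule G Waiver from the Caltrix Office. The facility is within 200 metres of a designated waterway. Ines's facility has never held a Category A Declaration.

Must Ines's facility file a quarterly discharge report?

No — exception (d) applies; Ines's facility is not required to file a quarterly discharge report.

Exception (a) requires that the operator holds a current Category A Declaration from the Caltrix Office; but no current Category A Declaration is held, so (a) is unavailable.
Exception (b) requires that the operator holds a current General Permit from the Caltrix Environment Agency; but no General Permit is held, so (b) is unavailable.
Exception (c)'s conditions are all satisfied: the facility's operating hours per week are 82, less than the 100 limit; a current Annual Approval is held; the reportable unit count is 78, under the 84 limit. Turning to paragraph (g): (g) is triggered — the facility is within 200 m of a designated waterway. So (c) is unavailable.
Exception (d)'s conditions are all satisfied: average daily discharge volume is 1420 litres, below the 1430 litres limit; the facility's floor area is 950 m², below the 1,000 m² limit. Considering the limiting provisions: (h) would limit (d) — aggregate throughput is 1,790 units, below the 1,930 units limit — but (i) sets (h) aside: (i) is triggered — the coverage ratio is 30%, less than the 32% limit. (j) is triggered (a current Schedule 4 Declaration is held), but is displaced by (k): (k) is engaged — a current Schedule G Waiver is held. (l) would limit (k) — a current Schedule F Declaration is held — but (m) sets (l) aside: (m) operates against (l): a current Provisional Clearance is held. (n), which would lift (m), is not engaged — discharge temperature is below 35 °C. So (d) applies.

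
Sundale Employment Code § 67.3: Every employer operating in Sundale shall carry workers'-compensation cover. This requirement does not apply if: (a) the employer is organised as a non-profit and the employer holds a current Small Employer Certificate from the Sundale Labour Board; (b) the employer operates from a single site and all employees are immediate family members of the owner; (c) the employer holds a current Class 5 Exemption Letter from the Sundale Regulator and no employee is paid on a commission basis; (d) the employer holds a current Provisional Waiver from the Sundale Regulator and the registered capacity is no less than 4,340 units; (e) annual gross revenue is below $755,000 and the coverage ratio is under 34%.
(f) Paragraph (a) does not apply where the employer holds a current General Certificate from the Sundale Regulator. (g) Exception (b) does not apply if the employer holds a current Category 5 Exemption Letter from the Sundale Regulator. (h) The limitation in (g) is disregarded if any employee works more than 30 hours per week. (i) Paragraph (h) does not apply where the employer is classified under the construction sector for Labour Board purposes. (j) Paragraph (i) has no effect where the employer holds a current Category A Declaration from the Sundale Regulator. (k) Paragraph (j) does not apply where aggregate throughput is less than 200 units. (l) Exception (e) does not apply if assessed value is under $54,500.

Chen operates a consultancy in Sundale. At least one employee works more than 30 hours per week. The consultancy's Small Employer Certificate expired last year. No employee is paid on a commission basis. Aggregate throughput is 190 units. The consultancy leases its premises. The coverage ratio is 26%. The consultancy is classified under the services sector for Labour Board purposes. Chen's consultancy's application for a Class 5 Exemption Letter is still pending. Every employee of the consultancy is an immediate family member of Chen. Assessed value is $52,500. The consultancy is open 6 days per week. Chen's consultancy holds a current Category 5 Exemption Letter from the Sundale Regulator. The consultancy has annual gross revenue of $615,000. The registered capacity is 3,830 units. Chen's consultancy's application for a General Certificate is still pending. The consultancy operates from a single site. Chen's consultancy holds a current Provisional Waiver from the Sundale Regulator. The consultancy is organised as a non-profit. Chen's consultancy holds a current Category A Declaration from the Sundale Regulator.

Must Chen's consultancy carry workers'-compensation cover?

No — exception (b) applies; Chen's consultancy is not required to carry workers'-compensation cover.

Exception (a) requires that the employer holds a current Small Employer Certificate from the Sundale Labour Board; but the Small Employer Certificate has expired, so (a) is unavailable.
Exception (b): the employer operates from a single site; every employee is an immediate family member — every condition holds. Considering the limiting provisions: (g) applies (a current Category 5 Exemption Letter is held), but yields to (h): (h) operates against (g): at least one employee exceeds 30 hours/week. (i) is inapplicable (the consultancy is classified under the services sector), so (h) stands. So (b) applies.
Exception (c) does not apply: no current Class 5 Exemption Letter is held.
Exception (d) fails — the registered capacity is 3,830 units, short of 4,340 units.
Exception (e)'s conditions are all satisfied: annual gross revenue is $615,000, below the $755,000 limit; the coverage ratio is 26%, under the 34% limit. However, paragraph (l) must be considered: (l) operates against (e): assessed value is $52,500, under the $54,500 limit. So (e) is unavailable.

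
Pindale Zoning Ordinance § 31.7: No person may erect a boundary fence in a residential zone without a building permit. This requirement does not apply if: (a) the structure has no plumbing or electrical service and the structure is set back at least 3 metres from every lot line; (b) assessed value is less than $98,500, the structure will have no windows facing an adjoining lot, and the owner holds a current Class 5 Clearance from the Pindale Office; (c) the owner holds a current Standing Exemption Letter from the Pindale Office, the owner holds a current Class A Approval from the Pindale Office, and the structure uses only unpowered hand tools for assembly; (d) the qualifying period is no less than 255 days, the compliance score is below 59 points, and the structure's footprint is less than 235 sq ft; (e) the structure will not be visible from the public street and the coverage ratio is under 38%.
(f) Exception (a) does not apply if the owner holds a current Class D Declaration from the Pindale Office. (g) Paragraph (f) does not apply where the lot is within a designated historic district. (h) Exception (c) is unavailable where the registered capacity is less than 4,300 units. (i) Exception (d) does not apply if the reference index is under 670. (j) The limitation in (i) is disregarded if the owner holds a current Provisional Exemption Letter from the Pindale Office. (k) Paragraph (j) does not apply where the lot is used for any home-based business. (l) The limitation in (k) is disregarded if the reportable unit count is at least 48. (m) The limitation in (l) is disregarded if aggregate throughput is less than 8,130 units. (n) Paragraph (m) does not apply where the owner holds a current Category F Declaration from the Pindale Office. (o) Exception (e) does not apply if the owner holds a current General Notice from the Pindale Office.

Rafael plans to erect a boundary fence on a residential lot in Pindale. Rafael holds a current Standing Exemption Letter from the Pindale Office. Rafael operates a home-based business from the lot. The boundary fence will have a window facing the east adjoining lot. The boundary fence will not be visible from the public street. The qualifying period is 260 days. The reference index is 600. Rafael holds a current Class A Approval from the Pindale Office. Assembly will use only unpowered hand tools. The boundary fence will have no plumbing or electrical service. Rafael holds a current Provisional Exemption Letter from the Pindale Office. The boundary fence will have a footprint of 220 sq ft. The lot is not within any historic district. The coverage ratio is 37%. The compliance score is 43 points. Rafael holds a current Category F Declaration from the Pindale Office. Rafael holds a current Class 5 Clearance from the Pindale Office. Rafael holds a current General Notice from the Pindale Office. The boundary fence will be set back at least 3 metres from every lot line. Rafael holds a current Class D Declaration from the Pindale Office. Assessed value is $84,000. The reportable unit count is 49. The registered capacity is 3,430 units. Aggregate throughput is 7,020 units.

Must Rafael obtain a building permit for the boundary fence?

No — exception (d) applies; Rafael does not need a building permit.

All of (a)'s requirements are met (there is no plumbing or electrical service; the setback is at least 3 m on every side). However, paragraphs (f)–(g) must be considered: (f) applies — a current Class D Declaration is held. (g), which would lift (f), does not operate here — the lot is not in a historic district. Exception (a) does not apply.
Exception (b) requires that the structure will have no windows facing an adjoining lot; but a window faces an adjoining lot, so (b) is unavailable.
Exception (c) is satisfied on its face — a current Standing Exemption Letter is held; a current Class A Approval is held; assembly uses only hand tools. But applying paragraph (h): (h) applies — the registered capacity is 3,430 units, less than the 4,300 units limit. (c) is therefore removed.
Exception (d)'s conditions are all satisfied: the qualifying period is 260 days, meeting the 255 days threshold; the compliance score is 43 points, below the 59 points limit; the structure's footprint is 220 sq ft, less than the 235 sq ft limit. Applying paragraphs (i)–(n): (i) would limit (d) — the reference index is 600, under the 670 limit — but (j) sets (i) aside: (j) applies — a current Provisional Exemption Letter is held. (k) is triggered (a home-based business operates on the lot), but is displaced by (l): (l) operates against (k): the reportable unit count is 49, meeting the 48 threshold. (m) would limit (l) — aggregate throughput is 7,020 units, less than the 8,130 units limit — but (n) sets (m) aside: (n) is triggered — a current Category F Declaration is held. (d) remains available.
Exception (e)'s conditions are all satisfied: the structure will not be visible from the street; the coverage ratio is 37%, under the 38% limit. But: (o) is engaged — a current General Notice is held. (e) is therefore removed.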